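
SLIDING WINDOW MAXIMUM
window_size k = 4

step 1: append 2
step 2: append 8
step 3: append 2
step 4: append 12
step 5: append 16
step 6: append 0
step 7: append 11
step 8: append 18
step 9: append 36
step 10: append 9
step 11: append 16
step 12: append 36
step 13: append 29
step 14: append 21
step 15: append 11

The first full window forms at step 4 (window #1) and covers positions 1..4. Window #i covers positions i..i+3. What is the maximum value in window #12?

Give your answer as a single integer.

Answer: 36

Derivation:
step 1: append 2 -> window=[2] (not full yet)
step 2: append 8 -> window=[2, 8] (not full yet)
step 3: append 2 -> window=[2, 8, 2] (not full yet)
step 4: append 12 -> window=[2, 8, 2, 12] -> max=12
step 5: append 16 -> window=[8, 2, 12, 16] -> max=16
step 6: append 0 -> window=[2, 12, 16, 0] -> max=16
step 7: append 11 -> window=[12, 16, 0, 11] -> max=16
step 8: append 18 -> window=[16, 0, 11, 18] -> max=18
step 9: append 36 -> window=[0, 11, 18, 36] -> max=36
step 10: append 9 -> window=[11, 18, 36, 9] -> max=36
step 11: append 16 -> window=[18, 36, 9, 16] -> max=36
step 12: append 36 -> window=[36, 9, 16, 36] -> max=36
step 13: append 29 -> window=[9, 16, 36, 29] -> max=36
step 14: append 21 -> window=[16, 36, 29, 21] -> max=36
step 15: append 11 -> window=[36, 29, 21, 11] -> max=36
Window #12 max = 36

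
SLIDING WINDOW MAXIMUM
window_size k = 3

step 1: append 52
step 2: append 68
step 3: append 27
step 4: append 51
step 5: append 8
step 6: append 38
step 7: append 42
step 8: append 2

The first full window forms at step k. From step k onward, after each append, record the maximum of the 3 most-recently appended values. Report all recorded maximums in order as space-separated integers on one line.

step 1: append 52 -> window=[52] (not full yet)
step 2: append 68 -> window=[52, 68] (not full yet)
step 3: append 27 -> window=[52, 68, 27] -> max=68
step 4: append 51 -> window=[68, 27, 51] -> max=68
step 5: append 8 -> window=[27, 51, 8] -> max=51
step 6: append 38 -> window=[51, 8, 38] -> max=51
step 7: append 42 -> window=[8, 38, 42] -> max=42
step 8: append 2 -> window=[38, 42, 2] -> max=42

Answer: 68 68 51 51 42 42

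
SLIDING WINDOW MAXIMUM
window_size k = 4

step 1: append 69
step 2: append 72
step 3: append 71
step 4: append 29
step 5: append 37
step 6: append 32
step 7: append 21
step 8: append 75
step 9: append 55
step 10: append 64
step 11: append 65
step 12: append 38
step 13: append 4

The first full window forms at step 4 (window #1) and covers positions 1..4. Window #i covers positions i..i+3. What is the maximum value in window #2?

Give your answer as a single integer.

step 1: append 69 -> window=[69] (not full yet)
step 2: append 72 -> window=[69, 72] (not full yet)
step 3: append 71 -> window=[69, 72, 71] (not full yet)
step 4: append 29 -> window=[69, 72, 71, 29] -> max=72
step 5: append 37 -> window=[72, 71, 29, 37] -> max=72
Window #2 max = 72

Answer: 72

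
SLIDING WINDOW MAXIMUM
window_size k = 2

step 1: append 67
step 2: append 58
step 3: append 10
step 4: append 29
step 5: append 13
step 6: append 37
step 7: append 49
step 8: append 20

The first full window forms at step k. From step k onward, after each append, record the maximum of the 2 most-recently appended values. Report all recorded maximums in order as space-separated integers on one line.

step 1: append 67 -> window=[67] (not full yet)
step 2: append 58 -> window=[67, 58] -> max=67
step 3: append 10 -> window=[58, 10] -> max=58
step 4: append 29 -> window=[10, 29] -> max=29
step 5: append 13 -> window=[29, 13] -> max=29
step 6: append 37 -> window=[13, 37] -> max=37
step 7: append 49 -> window=[37, 49] -> max=49
step 8: append 20 -> window=[49, 20] -> max=49

Answer: 67 58 29 29 37 49 49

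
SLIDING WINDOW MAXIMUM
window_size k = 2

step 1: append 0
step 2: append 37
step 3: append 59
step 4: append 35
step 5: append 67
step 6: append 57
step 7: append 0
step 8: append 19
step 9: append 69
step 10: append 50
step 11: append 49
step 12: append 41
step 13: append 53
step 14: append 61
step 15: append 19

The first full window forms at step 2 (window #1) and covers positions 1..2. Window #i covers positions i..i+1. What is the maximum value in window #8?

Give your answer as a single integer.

step 1: append 0 -> window=[0] (not full yet)
step 2: append 37 -> window=[0, 37] -> max=37
step 3: append 59 -> window=[37, 59] -> max=59
step 4: append 35 -> window=[59, 35] -> max=59
step 5: append 67 -> window=[35, 67] -> max=67
step 6: append 57 -> window=[67, 57] -> max=67
step 7: append 0 -> window=[57, 0] -> max=57
step 8: append 19 -> window=[0, 19] -> max=19
step 9: append 69 -> window=[19, 69] -> max=69
Window #8 max = 69

Answer: 69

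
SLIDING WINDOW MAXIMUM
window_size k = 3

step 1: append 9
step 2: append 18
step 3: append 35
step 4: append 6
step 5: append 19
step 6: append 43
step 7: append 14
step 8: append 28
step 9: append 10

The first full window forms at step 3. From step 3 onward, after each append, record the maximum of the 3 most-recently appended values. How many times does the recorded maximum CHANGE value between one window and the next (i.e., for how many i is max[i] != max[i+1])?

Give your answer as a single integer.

step 1: append 9 -> window=[9] (not full yet)
step 2: append 18 -> window=[9, 18] (not full yet)
step 3: append 35 -> window=[9, 18, 35] -> max=35
step 4: append 6 -> window=[18, 35, 6] -> max=35
step 5: append 19 -> window=[35, 6, 19] -> max=35
step 6: append 43 -> window=[6, 19, 43] -> max=43
step 7: append 14 -> window=[19, 43, 14] -> max=43
step 8: append 28 -> window=[43, 14, 28] -> max=43
step 9: append 10 -> window=[14, 28, 10] -> max=28
Recorded maximums: 35 35 35 43 43 43 28
Changes between consecutive maximums: 2

Answer: 2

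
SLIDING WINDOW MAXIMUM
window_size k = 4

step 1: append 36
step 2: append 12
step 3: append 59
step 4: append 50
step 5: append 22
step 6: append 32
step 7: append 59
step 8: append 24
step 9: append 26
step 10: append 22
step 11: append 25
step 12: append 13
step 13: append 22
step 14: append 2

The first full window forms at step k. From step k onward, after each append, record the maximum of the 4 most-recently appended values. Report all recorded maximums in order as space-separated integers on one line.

step 1: append 36 -> window=[36] (not full yet)
step 2: append 12 -> window=[36, 12] (not full yet)
step 3: append 59 -> window=[36, 12, 59] (not full yet)
step 4: append 50 -> window=[36, 12, 59, 50] -> max=59
step 5: append 22 -> window=[12, 59, 50, 22] -> max=59
step 6: append 32 -> window=[59, 50, 22, 32] -> max=59
step 7: append 59 -> window=[50, 22, 32, 59] -> max=59
step 8: append 24 -> window=[22, 32, 59, 24] -> max=59
step 9: append 26 -> window=[32, 59, 24, 26] -> max=59
step 10: append 22 -> window=[59, 24, 26, 22] -> max=59
step 11: append 25 -> window=[24, 26, 22, 25] -> max=26
step 12: append 13 -> window=[26, 22, 25, 13] -> max=26
step 13: append 22 -> window=[22, 25, 13, 22] -> max=25
step 14: append 2 -> window=[25, 13, 22, 2] -> max=25

Answer: 59 59 59 59 59 59 59 26 26 25 25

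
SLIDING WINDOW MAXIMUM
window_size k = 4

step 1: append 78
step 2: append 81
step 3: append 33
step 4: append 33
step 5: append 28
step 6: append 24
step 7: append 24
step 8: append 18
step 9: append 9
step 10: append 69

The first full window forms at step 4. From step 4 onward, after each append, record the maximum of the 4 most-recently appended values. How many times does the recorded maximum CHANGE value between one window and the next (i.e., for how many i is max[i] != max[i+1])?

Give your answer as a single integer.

step 1: append 78 -> window=[78] (not full yet)
step 2: append 81 -> window=[78, 81] (not full yet)
step 3: append 33 -> window=[78, 81, 33] (not full yet)
step 4: append 33 -> window=[78, 81, 33, 33] -> max=81
step 5: append 28 -> window=[81, 33, 33, 28] -> max=81
step 6: append 24 -> window=[33, 33, 28, 24] -> max=33
step 7: append 24 -> window=[33, 28, 24, 24] -> max=33
step 8: append 18 -> window=[28, 24, 24, 18] -> max=28
step 9: append 9 -> window=[24, 24, 18, 9] -> max=24
step 10: append 69 -> window=[24, 18, 9, 69] -> max=69
Recorded maximums: 81 81 33 33 28 24 69
Changes between consecutive maximums: 4

Answer: 4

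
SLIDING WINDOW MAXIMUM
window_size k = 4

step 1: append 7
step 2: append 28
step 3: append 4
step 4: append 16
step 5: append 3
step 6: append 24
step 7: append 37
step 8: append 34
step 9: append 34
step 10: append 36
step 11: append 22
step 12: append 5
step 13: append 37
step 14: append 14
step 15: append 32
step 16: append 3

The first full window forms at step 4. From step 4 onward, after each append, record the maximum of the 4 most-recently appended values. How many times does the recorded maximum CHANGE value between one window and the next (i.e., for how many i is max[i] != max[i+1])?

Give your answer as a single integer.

Answer: 4

Derivation:
step 1: append 7 -> window=[7] (not full yet)
step 2: append 28 -> window=[7, 28] (not full yet)
step 3: append 4 -> window=[7, 28, 4] (not full yet)
step 4: append 16 -> window=[7, 28, 4, 16] -> max=28
step 5: append 3 -> window=[28, 4, 16, 3] -> max=28
step 6: append 24 -> window=[4, 16, 3, 24] -> max=24
step 7: append 37 -> window=[16, 3, 24, 37] -> max=37
step 8: append 34 -> window=[3, 24, 37, 34] -> max=37
step 9: append 34 -> window=[24, 37, 34, 34] -> max=37
step 10: append 36 -> window=[37, 34, 34, 36] -> max=37
step 11: append 22 -> window=[34, 34, 36, 22] -> max=36
step 12: append 5 -> window=[34, 36, 22, 5] -> max=36
step 13: append 37 -> window=[36, 22, 5, 37] -> max=37
step 14: append 14 -> window=[22, 5, 37, 14] -> max=37
step 15: append 32 -> window=[5, 37, 14, 32] -> max=37
step 16: append 3 -> window=[37, 14, 32, 3] -> max=37
Recorded maximums: 28 28 24 37 37 37 37 36 36 37 37 37 37
Changes between consecutive maximums: 4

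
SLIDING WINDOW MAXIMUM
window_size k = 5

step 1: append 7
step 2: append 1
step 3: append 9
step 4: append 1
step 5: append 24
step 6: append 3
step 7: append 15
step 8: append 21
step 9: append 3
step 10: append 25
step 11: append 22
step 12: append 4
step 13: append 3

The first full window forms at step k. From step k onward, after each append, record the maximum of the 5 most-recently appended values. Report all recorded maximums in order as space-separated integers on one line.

step 1: append 7 -> window=[7] (not full yet)
step 2: append 1 -> window=[7, 1] (not full yet)
step 3: append 9 -> window=[7, 1, 9] (not full yet)
step 4: append 1 -> window=[7, 1, 9, 1] (not full yet)
step 5: append 24 -> window=[7, 1, 9, 1, 24] -> max=24
step 6: append 3 -> window=[1, 9, 1, 24, 3] -> max=24
step 7: append 15 -> window=[9, 1, 24, 3, 15] -> max=24
step 8: append 21 -> window=[1, 24, 3, 15, 21] -> max=24
step 9: append 3 -> window=[24, 3, 15, 21, 3] -> max=24
step 10: append 25 -> window=[3, 15, 21, 3, 25] -> max=25
step 11: append 22 -> window=[15, 21, 3, 25, 22] -> max=25
step 12: append 4 -> window=[21, 3, 25, 22, 4] -> max=25
step 13: append 3 -> window=[3, 25, 22, 4, 3] -> max=25

Answer: 24 24 24 24 24 25 25 25 25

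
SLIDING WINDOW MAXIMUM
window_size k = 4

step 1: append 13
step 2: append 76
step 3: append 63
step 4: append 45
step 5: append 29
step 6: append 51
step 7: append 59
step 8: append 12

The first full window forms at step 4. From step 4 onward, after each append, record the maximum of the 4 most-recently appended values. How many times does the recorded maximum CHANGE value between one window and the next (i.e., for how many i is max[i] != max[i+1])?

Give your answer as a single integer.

Answer: 2

Derivation:
step 1: append 13 -> window=[13] (not full yet)
step 2: append 76 -> window=[13, 76] (not full yet)
step 3: append 63 -> window=[13, 76, 63] (not full yet)
step 4: append 45 -> window=[13, 76, 63, 45] -> max=76
step 5: append 29 -> window=[76, 63, 45, 29] -> max=76
step 6: append 51 -> window=[63, 45, 29, 51] -> max=63
step 7: append 59 -> window=[45, 29, 51, 59] -> max=59
step 8: append 12 -> window=[29, 51, 59, 12] -> max=59
Recorded maximums: 76 76 63 59 59
Changes between consecutive maximums: 2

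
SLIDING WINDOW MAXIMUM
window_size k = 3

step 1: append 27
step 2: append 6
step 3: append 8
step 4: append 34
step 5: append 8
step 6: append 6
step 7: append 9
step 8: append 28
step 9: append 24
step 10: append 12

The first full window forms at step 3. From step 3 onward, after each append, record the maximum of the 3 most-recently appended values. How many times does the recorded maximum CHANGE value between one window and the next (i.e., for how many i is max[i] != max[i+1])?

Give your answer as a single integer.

Answer: 3

Derivation:
step 1: append 27 -> window=[27] (not full yet)
step 2: append 6 -> window=[27, 6] (not full yet)
step 3: append 8 -> window=[27, 6, 8] -> max=27
step 4: append 34 -> window=[6, 8, 34] -> max=34
step 5: append 8 -> window=[8, 34, 8] -> max=34
step 6: append 6 -> window=[34, 8, 6] -> max=34
step 7: append 9 -> window=[8, 6, 9] -> max=9
step 8: append 28 -> window=[6, 9, 28] -> max=28
step 9: append 24 -> window=[9, 28, 24] -> max=28
step 10: append 12 -> window=[28, 24, 12] -> max=28
Recorded maximums: 27 34 34 34 9 28 28 28
Changes between consecutive maximums: 3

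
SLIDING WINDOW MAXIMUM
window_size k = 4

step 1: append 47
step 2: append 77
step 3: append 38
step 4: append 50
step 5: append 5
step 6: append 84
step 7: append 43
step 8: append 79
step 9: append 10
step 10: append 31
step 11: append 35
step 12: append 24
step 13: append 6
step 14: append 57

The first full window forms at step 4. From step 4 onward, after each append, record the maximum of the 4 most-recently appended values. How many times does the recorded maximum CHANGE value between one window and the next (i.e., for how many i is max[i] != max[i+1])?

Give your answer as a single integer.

Answer: 4

Derivation:
step 1: append 47 -> window=[47] (not full yet)
step 2: append 77 -> window=[47, 77] (not full yet)
step 3: append 38 -> window=[47, 77, 38] (not full yet)
step 4: append 50 -> window=[47, 77, 38, 50] -> max=77
step 5: append 5 -> window=[77, 38, 50, 5] -> max=77
step 6: append 84 -> window=[38, 50, 5, 84] -> max=84
step 7: append 43 -> window=[50, 5, 84, 43] -> max=84
step 8: append 79 -> window=[5, 84, 43, 79] -> max=84
step 9: append 10 -> window=[84, 43, 79, 10] -> max=84
step 10: append 31 -> window=[43, 79, 10, 31] -> max=79
step 11: append 35 -> window=[79, 10, 31, 35] -> max=79
step 12: append 24 -> window=[10, 31, 35, 24] -> max=35
step 13: append 6 -> window=[31, 35, 24, 6] -> max=35
step 14: append 57 -> window=[35, 24, 6, 57] -> max=57
Recorded maximums: 77 77 84 84 84 84 79 79 35 35 57
Changes between consecutive maximums: 4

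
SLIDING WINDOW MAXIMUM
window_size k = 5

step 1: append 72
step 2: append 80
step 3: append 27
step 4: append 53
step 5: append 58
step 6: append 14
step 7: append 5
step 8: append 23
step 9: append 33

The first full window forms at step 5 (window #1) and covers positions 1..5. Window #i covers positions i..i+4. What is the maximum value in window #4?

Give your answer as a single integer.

Answer: 58

Derivation:
step 1: append 72 -> window=[72] (not full yet)
step 2: append 80 -> window=[72, 80] (not full yet)
step 3: append 27 -> window=[72, 80, 27] (not full yet)
step 4: append 53 -> window=[72, 80, 27, 53] (not full yet)
step 5: append 58 -> window=[72, 80, 27, 53, 58] -> max=80
step 6: append 14 -> window=[80, 27, 53, 58, 14] -> max=80
step 7: append 5 -> window=[27, 53, 58, 14, 5] -> max=58
step 8: append 23 -> window=[53, 58, 14, 5, 23] -> max=58
Window #4 max = 58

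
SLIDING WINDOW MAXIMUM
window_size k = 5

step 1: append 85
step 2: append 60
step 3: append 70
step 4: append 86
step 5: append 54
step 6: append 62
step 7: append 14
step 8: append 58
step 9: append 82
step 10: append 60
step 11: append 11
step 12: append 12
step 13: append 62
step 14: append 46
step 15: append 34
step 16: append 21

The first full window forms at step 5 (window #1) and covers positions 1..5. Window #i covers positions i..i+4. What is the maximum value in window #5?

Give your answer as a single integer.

step 1: append 85 -> window=[85] (not full yet)
step 2: append 60 -> window=[85, 60] (not full yet)
step 3: append 70 -> window=[85, 60, 70] (not full yet)
step 4: append 86 -> window=[85, 60, 70, 86] (not full yet)
step 5: append 54 -> window=[85, 60, 70, 86, 54] -> max=86
step 6: append 62 -> window=[60, 70, 86, 54, 62] -> max=86
step 7: append 14 -> window=[70, 86, 54, 62, 14] -> max=86
step 8: append 58 -> window=[86, 54, 62, 14, 58] -> max=86
step 9: append 82 -> window=[54, 62, 14, 58, 82] -> max=82
Window #5 max = 82

Answer: 82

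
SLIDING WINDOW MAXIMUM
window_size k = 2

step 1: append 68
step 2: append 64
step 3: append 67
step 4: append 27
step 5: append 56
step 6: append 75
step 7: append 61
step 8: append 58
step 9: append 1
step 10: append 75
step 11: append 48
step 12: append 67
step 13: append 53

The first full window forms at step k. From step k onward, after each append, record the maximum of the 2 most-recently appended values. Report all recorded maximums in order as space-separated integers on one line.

step 1: append 68 -> window=[68] (not full yet)
step 2: append 64 -> window=[68, 64] -> max=68
step 3: append 67 -> window=[64, 67] -> max=67
step 4: append 27 -> window=[67, 27] -> max=67
step 5: append 56 -> window=[27, 56] -> max=56
step 6: append 75 -> window=[56, 75] -> max=75
step 7: append 61 -> window=[75, 61] -> max=75
step 8: append 58 -> window=[61, 58] -> max=61
step 9: append 1 -> window=[58, 1] -> max=58
step 10: append 75 -> window=[1, 75] -> max=75
step 11: append 48 -> window=[75, 48] -> max=75
step 12: append 67 -> window=[48, 67] -> max=67
step 13: append 53 -> window=[67, 53] -> max=67

Answer: 68 67 67 56 75 75 61 58 75 75 67 67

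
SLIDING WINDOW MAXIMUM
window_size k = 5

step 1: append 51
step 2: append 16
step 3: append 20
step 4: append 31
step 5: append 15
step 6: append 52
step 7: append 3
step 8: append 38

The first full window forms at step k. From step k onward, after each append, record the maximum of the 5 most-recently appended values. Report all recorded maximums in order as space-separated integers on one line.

Answer: 51 52 52 52

Derivation:
step 1: append 51 -> window=[51] (not full yet)
step 2: append 16 -> window=[51, 16] (not full yet)
step 3: append 20 -> window=[51, 16, 20] (not full yet)
step 4: append 31 -> window=[51, 16, 20, 31] (not full yet)
step 5: append 15 -> window=[51, 16, 20, 31, 15] -> max=51
step 6: append 52 -> window=[16, 20, 31, 15, 52] -> max=52
step 7: append 3 -> window=[20, 31, 15, 52, 3] -> max=52
step 8: append 38 -> window=[31, 15, 52, 3, 38] -> max=52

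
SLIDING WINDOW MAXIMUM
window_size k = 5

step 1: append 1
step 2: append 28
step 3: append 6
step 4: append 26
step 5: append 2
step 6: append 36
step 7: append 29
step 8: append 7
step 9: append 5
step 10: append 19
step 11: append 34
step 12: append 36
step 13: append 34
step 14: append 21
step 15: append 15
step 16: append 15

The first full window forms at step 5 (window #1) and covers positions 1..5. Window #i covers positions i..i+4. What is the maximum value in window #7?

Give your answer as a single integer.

Answer: 34

Derivation:
step 1: append 1 -> window=[1] (not full yet)
step 2: append 28 -> window=[1, 28] (not full yet)
step 3: append 6 -> window=[1, 28, 6] (not full yet)
step 4: append 26 -> window=[1, 28, 6, 26] (not full yet)
step 5: append 2 -> window=[1, 28, 6, 26, 2] -> max=28
step 6: append 36 -> window=[28, 6, 26, 2, 36] -> max=36
step 7: append 29 -> window=[6, 26, 2, 36, 29] -> max=36
step 8: append 7 -> window=[26, 2, 36, 29, 7] -> max=36
step 9: append 5 -> window=[2, 36, 29, 7, 5] -> max=36
step 10: append 19 -> window=[36, 29, 7, 5, 19] -> max=36
step 11: append 34 -> window=[29, 7, 5, 19, 34] -> max=34
Window #7 max = 34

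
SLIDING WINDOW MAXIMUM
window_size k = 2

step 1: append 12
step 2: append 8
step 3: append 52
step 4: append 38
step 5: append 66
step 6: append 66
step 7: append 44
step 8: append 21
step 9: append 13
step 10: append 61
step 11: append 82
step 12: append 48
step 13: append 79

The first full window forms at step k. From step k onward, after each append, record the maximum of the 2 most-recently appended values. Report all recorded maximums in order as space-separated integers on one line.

Answer: 12 52 52 66 66 66 44 21 61 82 82 79

Derivation:
step 1: append 12 -> window=[12] (not full yet)
step 2: append 8 -> window=[12, 8] -> max=12
step 3: append 52 -> window=[8, 52] -> max=52
step 4: append 38 -> window=[52, 38] -> max=52
step 5: append 66 -> window=[38, 66] -> max=66
step 6: append 66 -> window=[66, 66] -> max=66
step 7: append 44 -> window=[66, 44] -> max=66
step 8: append 21 -> window=[44, 21] -> max=44
step 9: append 13 -> window=[21, 13] -> max=21
step 10: append 61 -> window=[13, 61] -> max=61
step 11: append 82 -> window=[61, 82] -> max=82
step 12: append 48 -> window=[82, 48] -> max=82
step 13: append 79 -> window=[48, 79] -> max=79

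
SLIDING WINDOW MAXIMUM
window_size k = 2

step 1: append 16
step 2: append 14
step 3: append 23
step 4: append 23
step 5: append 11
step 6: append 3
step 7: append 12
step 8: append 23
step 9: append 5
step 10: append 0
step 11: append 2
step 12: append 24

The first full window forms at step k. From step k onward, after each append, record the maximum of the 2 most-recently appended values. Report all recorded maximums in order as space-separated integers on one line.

step 1: append 16 -> window=[16] (not full yet)
step 2: append 14 -> window=[16, 14] -> max=16
step 3: append 23 -> window=[14, 23] -> max=23
step 4: append 23 -> window=[23, 23] -> max=23
step 5: append 11 -> window=[23, 11] -> max=23
step 6: append 3 -> window=[11, 3] -> max=11
step 7: append 12 -> window=[3, 12] -> max=12
step 8: append 23 -> window=[12, 23] -> max=23
step 9: append 5 -> window=[23, 5] -> max=23
step 10: append 0 -> window=[5, 0] -> max=5
step 11: append 2 -> window=[0, 2] -> max=2
step 12: append 24 -> window=[2, 24] -> max=24

Answer: 16 23 23 23 11 12 23 23 5 2 24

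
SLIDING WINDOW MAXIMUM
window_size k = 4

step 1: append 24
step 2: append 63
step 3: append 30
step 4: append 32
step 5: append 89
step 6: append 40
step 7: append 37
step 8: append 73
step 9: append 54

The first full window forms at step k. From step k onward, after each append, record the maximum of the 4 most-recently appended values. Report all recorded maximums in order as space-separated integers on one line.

Answer: 63 89 89 89 89 73

Derivation:
step 1: append 24 -> window=[24] (not full yet)
step 2: append 63 -> window=[24, 63] (not full yet)
step 3: append 30 -> window=[24, 63, 30] (not full yet)
step 4: append 32 -> window=[24, 63, 30, 32] -> max=63
step 5: append 89 -> window=[63, 30, 32, 89] -> max=89
step 6: append 40 -> window=[30, 32, 89, 40] -> max=89
step 7: append 37 -> window=[32, 89, 40, 37] -> max=89
step 8: append 73 -> window=[89, 40, 37, 73] -> max=89
step 9: append 54 -> window=[40, 37, 73, 54] -> max=73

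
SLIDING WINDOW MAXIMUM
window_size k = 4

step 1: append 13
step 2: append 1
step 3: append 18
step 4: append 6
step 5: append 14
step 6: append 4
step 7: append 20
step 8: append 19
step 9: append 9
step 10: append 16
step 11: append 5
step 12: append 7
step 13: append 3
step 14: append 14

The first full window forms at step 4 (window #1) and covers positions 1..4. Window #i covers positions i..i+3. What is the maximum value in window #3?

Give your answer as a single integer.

Answer: 18

Derivation:
step 1: append 13 -> window=[13] (not full yet)
step 2: append 1 -> window=[13, 1] (not full yet)
step 3: append 18 -> window=[13, 1, 18] (not full yet)
step 4: append 6 -> window=[13, 1, 18, 6] -> max=18
step 5: append 14 -> window=[1, 18, 6, 14] -> max=18
step 6: append 4 -> window=[18, 6, 14, 4] -> max=18
Window #3 max = 18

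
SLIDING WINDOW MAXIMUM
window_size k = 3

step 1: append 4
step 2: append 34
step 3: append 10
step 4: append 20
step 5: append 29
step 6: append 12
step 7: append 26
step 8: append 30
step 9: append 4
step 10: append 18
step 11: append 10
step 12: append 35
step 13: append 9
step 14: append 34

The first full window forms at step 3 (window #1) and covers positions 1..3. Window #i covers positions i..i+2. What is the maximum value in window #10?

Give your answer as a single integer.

Answer: 35

Derivation:
step 1: append 4 -> window=[4] (not full yet)
step 2: append 34 -> window=[4, 34] (not full yet)
step 3: append 10 -> window=[4, 34, 10] -> max=34
step 4: append 20 -> window=[34, 10, 20] -> max=34
step 5: append 29 -> window=[10, 20, 29] -> max=29
step 6: append 12 -> window=[20, 29, 12] -> max=29
step 7: append 26 -> window=[29, 12, 26] -> max=29
step 8: append 30 -> window=[12, 26, 30] -> max=30
step 9: append 4 -> window=[26, 30, 4] -> max=30
step 10: append 18 -> window=[30, 4, 18] -> max=30
step 11: append 10 -> window=[4, 18, 10] -> max=18
step 12: append 35 -> window=[18, 10, 35] -> max=35
Window #10 max = 35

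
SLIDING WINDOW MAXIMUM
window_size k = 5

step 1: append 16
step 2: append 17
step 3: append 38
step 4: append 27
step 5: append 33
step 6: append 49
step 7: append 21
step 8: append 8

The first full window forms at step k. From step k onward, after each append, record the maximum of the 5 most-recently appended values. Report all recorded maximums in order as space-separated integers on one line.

Answer: 38 49 49 49

Derivation:
step 1: append 16 -> window=[16] (not full yet)
step 2: append 17 -> window=[16, 17] (not full yet)
step 3: append 38 -> window=[16, 17, 38] (not full yet)
step 4: append 27 -> window=[16, 17, 38, 27] (not full yet)
step 5: append 33 -> window=[16, 17, 38, 27, 33] -> max=38
step 6: append 49 -> window=[17, 38, 27, 33, 49] -> max=49
step 7: append 21 -> window=[38, 27, 33, 49, 21] -> max=49
step 8: append 8 -> window=[27, 33, 49, 21, 8] -> max=49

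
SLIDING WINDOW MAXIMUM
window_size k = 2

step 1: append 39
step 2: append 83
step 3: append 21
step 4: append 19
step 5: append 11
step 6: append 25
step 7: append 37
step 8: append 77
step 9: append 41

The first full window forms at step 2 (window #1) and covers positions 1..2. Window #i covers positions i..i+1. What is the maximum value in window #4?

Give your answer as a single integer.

step 1: append 39 -> window=[39] (not full yet)
step 2: append 83 -> window=[39, 83] -> max=83
step 3: append 21 -> window=[83, 21] -> max=83
step 4: append 19 -> window=[21, 19] -> max=21
step 5: append 11 -> window=[19, 11] -> max=19
Window #4 max = 19

Answer: 19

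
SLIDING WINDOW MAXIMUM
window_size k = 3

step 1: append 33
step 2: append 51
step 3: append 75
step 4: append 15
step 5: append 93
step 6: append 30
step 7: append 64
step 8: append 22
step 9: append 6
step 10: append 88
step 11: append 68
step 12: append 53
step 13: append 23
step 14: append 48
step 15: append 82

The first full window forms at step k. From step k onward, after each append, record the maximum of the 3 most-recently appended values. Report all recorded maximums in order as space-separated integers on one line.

step 1: append 33 -> window=[33] (not full yet)
step 2: append 51 -> window=[33, 51] (not full yet)
step 3: append 75 -> window=[33, 51, 75] -> max=75
step 4: append 15 -> window=[51, 75, 15] -> max=75
step 5: append 93 -> window=[75, 15, 93] -> max=93
step 6: append 30 -> window=[15, 93, 30] -> max=93
step 7: append 64 -> window=[93, 30, 64] -> max=93
step 8: append 22 -> window=[30, 64, 22] -> max=64
step 9: append 6 -> window=[64, 22, 6] -> max=64
step 10: append 88 -> window=[22, 6, 88] -> max=88
step 11: append 68 -> window=[6, 88, 68] -> max=88
step 12: append 53 -> window=[88, 68, 53] -> max=88
step 13: append 23 -> window=[68, 53, 23] -> max=68
step 14: append 48 -> window=[53, 23, 48] -> max=53
step 15: append 82 -> window=[23, 48, 82] -> max=82

Answer: 75 75 93 93 93 64 64 88 88 88 68 53 82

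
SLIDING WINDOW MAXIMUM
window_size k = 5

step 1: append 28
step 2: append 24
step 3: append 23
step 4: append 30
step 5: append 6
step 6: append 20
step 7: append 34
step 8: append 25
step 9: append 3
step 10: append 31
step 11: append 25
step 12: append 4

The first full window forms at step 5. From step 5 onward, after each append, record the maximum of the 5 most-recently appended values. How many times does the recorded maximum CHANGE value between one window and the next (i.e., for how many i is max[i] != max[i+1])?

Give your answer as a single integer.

Answer: 2

Derivation:
step 1: append 28 -> window=[28] (not full yet)
step 2: append 24 -> window=[28, 24] (not full yet)
step 3: append 23 -> window=[28, 24, 23] (not full yet)
step 4: append 30 -> window=[28, 24, 23, 30] (not full yet)
step 5: append 6 -> window=[28, 24, 23, 30, 6] -> max=30
step 6: append 20 -> window=[24, 23, 30, 6, 20] -> max=30
step 7: append 34 -> window=[23, 30, 6, 20, 34] -> max=34
step 8: append 25 -> window=[30, 6, 20, 34, 25] -> max=34
step 9: append 3 -> window=[6, 20, 34, 25, 3] -> max=34
step 10: append 31 -> window=[20, 34, 25, 3, 31] -> max=34
step 11: append 25 -> window=[34, 25, 3, 31, 25] -> max=34
step 12: append 4 -> window=[25, 3, 31, 25, 4] -> max=31
Recorded maximums: 30 30 34 34 34 34 34 31
Changes between consecutive maximums: 2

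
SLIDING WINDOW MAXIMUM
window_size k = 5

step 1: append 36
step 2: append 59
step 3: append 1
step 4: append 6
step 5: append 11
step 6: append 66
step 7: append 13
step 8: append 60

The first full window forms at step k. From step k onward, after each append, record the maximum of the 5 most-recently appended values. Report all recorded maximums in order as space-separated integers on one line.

Answer: 59 66 66 66

Derivation:
step 1: append 36 -> window=[36] (not full yet)
step 2: append 59 -> window=[36, 59] (not full yet)
step 3: append 1 -> window=[36, 59, 1] (not full yet)
step 4: append 6 -> window=[36, 59, 1, 6] (not full yet)
step 5: append 11 -> window=[36, 59, 1, 6, 11] -> max=59
step 6: append 66 -> window=[59, 1, 6, 11, 66] -> max=66
step 7: append 13 -> window=[1, 6, 11, 66, 13] -> max=66
step 8: append 60 -> window=[6, 11, 66, 13, 60] -> max=66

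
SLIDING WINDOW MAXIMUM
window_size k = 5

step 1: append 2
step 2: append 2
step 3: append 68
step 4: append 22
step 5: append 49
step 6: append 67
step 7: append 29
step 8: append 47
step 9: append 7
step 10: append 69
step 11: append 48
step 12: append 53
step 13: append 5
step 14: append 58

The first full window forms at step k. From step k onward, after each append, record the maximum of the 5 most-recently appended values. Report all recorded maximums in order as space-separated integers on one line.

Answer: 68 68 68 67 67 69 69 69 69 69

Derivation:
step 1: append 2 -> window=[2] (not full yet)
step 2: append 2 -> window=[2, 2] (not full yet)
step 3: append 68 -> window=[2, 2, 68] (not full yet)
step 4: append 22 -> window=[2, 2, 68, 22] (not full yet)
step 5: append 49 -> window=[2, 2, 68, 22, 49] -> max=68
step 6: append 67 -> window=[2, 68, 22, 49, 67] -> max=68
step 7: append 29 -> window=[68, 22, 49, 67, 29] -> max=68
step 8: append 47 -> window=[22, 49, 67, 29, 47] -> max=67
step 9: append 7 -> window=[49, 67, 29, 47, 7] -> max=67
step 10: append 69 -> window=[67, 29, 47, 7, 69] -> max=69
step 11: append 48 -> window=[29, 47, 7, 69, 48] -> max=69
step 12: append 53 -> window=[47, 7, 69, 48, 53] -> max=69
step 13: append 5 -> window=[7, 69, 48, 53, 5] -> max=69
step 14: append 58 -> window=[69, 48, 53, 5, 58] -> max=69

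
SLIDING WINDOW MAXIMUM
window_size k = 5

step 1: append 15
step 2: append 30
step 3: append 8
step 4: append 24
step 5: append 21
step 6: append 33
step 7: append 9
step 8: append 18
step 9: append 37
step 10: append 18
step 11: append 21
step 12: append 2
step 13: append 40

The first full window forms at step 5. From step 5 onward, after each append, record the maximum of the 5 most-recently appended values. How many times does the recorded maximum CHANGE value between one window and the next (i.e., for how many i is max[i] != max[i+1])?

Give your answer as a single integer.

Answer: 3

Derivation:
step 1: append 15 -> window=[15] (not full yet)
step 2: append 30 -> window=[15, 30] (not full yet)
step 3: append 8 -> window=[15, 30, 8] (not full yet)
step 4: append 24 -> window=[15, 30, 8, 24] (not full yet)
step 5: append 21 -> window=[15, 30, 8, 24, 21] -> max=30
step 6: append 33 -> window=[30, 8, 24, 21, 33] -> max=33
step 7: append 9 -> window=[8, 24, 21, 33, 9] -> max=33
step 8: append 18 -> window=[24, 21, 33, 9, 18] -> max=33
step 9: append 37 -> window=[21, 33, 9, 18, 37] -> max=37
step 10: append 18 -> window=[33, 9, 18, 37, 18] -> max=37
step 11: append 21 -> window=[9, 18, 37, 18, 21] -> max=37
step 12: append 2 -> window=[18, 37, 18, 21, 2] -> max=37
step 13: append 40 -> window=[37, 18, 21, 2, 40] -> max=40
Recorded maximums: 30 33 33 33 37 37 37 37 40
Changes between consecutive maximums: 3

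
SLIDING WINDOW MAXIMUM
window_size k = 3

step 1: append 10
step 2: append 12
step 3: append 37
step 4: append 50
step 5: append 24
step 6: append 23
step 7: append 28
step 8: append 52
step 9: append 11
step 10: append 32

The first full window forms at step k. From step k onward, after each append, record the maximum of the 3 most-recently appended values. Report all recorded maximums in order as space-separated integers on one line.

Answer: 37 50 50 50 28 52 52 52

Derivation:
step 1: append 10 -> window=[10] (not full yet)
step 2: append 12 -> window=[10, 12] (not full yet)
step 3: append 37 -> window=[10, 12, 37] -> max=37
step 4: append 50 -> window=[12, 37, 50] -> max=50
step 5: append 24 -> window=[37, 50, 24] -> max=50
step 6: append 23 -> window=[50, 24, 23] -> max=50
step 7: append 28 -> window=[24, 23, 28] -> max=28
step 8: append 52 -> window=[23, 28, 52] -> max=52
step 9: append 11 -> window=[28, 52, 11] -> max=52
step 10: append 32 -> window=[52, 11, 32] -> max=52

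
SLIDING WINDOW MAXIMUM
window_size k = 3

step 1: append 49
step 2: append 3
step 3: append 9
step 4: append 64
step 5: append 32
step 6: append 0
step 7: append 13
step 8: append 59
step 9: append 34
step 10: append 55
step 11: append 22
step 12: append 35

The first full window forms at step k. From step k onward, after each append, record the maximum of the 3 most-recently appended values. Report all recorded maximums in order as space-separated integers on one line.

Answer: 49 64 64 64 32 59 59 59 55 55

Derivation:
step 1: append 49 -> window=[49] (not full yet)
step 2: append 3 -> window=[49, 3] (not full yet)
step 3: append 9 -> window=[49, 3, 9] -> max=49
step 4: append 64 -> window=[3, 9, 64] -> max=64
step 5: append 32 -> window=[9, 64, 32] -> max=64
step 6: append 0 -> window=[64, 32, 0] -> max=64
step 7: append 13 -> window=[32, 0, 13] -> max=32
step 8: append 59 -> window=[0, 13, 59] -> max=59
step 9: append 34 -> window=[13, 59, 34] -> max=59
step 10: append 55 -> window=[59, 34, 55] -> max=59
step 11: append 22 -> window=[34, 55, 22] -> max=55
step 12: append 35 -> window=[55, 22, 35] -> max=55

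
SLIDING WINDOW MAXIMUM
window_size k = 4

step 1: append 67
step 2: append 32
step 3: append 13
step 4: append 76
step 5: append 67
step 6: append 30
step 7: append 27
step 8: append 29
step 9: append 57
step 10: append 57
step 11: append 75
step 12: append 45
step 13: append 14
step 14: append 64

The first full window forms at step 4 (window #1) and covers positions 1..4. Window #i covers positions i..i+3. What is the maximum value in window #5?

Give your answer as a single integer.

step 1: append 67 -> window=[67] (not full yet)
step 2: append 32 -> window=[67, 32] (not full yet)
step 3: append 13 -> window=[67, 32, 13] (not full yet)
step 4: append 76 -> window=[67, 32, 13, 76] -> max=76
step 5: append 67 -> window=[32, 13, 76, 67] -> max=76
step 6: append 30 -> window=[13, 76, 67, 30] -> max=76
step 7: append 27 -> window=[76, 67, 30, 27] -> max=76
step 8: append 29 -> window=[67, 30, 27, 29] -> max=67
Window #5 max = 67

Answer: 67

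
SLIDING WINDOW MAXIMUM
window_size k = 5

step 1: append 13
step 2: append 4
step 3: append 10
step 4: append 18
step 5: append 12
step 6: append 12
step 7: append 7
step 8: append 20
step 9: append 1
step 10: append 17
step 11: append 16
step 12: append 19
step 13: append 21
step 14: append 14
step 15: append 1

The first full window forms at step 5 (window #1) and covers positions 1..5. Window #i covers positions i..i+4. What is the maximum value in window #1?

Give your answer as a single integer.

Answer: 18

Derivation:
step 1: append 13 -> window=[13] (not full yet)
step 2: append 4 -> window=[13, 4] (not full yet)
step 3: append 10 -> window=[13, 4, 10] (not full yet)
step 4: append 18 -> window=[13, 4, 10, 18] (not full yet)
step 5: append 12 -> window=[13, 4, 10, 18, 12] -> max=18
Window #1 max = 18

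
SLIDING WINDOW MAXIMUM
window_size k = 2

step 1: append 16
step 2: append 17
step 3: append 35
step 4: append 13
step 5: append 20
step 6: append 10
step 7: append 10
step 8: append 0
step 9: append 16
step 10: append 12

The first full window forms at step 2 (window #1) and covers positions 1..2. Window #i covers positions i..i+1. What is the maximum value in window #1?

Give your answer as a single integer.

step 1: append 16 -> window=[16] (not full yet)
step 2: append 17 -> window=[16, 17] -> max=17
Window #1 max = 17

Answer: 17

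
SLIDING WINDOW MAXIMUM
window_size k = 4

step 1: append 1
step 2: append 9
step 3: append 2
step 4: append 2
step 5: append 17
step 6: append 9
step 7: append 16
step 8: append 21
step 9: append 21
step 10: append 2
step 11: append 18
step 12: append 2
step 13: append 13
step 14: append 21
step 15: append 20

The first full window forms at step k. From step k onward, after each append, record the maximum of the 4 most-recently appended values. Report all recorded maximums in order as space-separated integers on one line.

step 1: append 1 -> window=[1] (not full yet)
step 2: append 9 -> window=[1, 9] (not full yet)
step 3: append 2 -> window=[1, 9, 2] (not full yet)
step 4: append 2 -> window=[1, 9, 2, 2] -> max=9
step 5: append 17 -> window=[9, 2, 2, 17] -> max=17
step 6: append 9 -> window=[2, 2, 17, 9] -> max=17
step 7: append 16 -> window=[2, 17, 9, 16] -> max=17
step 8: append 21 -> window=[17, 9, 16, 21] -> max=21
step 9: append 21 -> window=[9, 16, 21, 21] -> max=21
step 10: append 2 -> window=[16, 21, 21, 2] -> max=21
step 11: append 18 -> window=[21, 21, 2, 18] -> max=21
step 12: append 2 -> window=[21, 2, 18, 2] -> max=21
step 13: append 13 -> window=[2, 18, 2, 13] -> max=18
step 14: append 21 -> window=[18, 2, 13, 21] -> max=21
step 15: append 20 -> window=[2, 13, 21, 20] -> max=21

Answer: 9 17 17 17 21 21 21 21 21 18 21 21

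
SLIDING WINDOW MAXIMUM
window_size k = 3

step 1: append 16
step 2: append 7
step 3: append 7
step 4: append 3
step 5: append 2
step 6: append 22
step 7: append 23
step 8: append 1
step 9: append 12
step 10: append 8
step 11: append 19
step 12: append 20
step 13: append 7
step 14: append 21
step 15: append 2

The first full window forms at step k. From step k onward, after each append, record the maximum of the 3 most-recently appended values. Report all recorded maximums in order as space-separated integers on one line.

step 1: append 16 -> window=[16] (not full yet)
step 2: append 7 -> window=[16, 7] (not full yet)
step 3: append 7 -> window=[16, 7, 7] -> max=16
step 4: append 3 -> window=[7, 7, 3] -> max=7
step 5: append 2 -> window=[7, 3, 2] -> max=7
step 6: append 22 -> window=[3, 2, 22] -> max=22
step 7: append 23 -> window=[2, 22, 23] -> max=23
step 8: append 1 -> window=[22, 23, 1] -> max=23
step 9: append 12 -> window=[23, 1, 12] -> max=23
step 10: append 8 -> window=[1, 12, 8] -> max=12
step 11: append 19 -> window=[12, 8, 19] -> max=19
step 12: append 20 -> window=[8, 19, 20] -> max=20
step 13: append 7 -> window=[19, 20, 7] -> max=20
step 14: append 21 -> window=[20, 7, 21] -> max=21
step 15: append 2 -> window=[7, 21, 2] -> max=21

Answer: 16 7 7 22 23 23 23 12 19 20 20 21 21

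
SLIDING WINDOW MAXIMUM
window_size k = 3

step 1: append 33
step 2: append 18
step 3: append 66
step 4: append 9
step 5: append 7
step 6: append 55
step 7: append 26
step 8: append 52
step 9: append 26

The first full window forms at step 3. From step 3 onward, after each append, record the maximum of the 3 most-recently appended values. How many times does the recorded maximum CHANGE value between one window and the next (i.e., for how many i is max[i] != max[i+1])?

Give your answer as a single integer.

step 1: append 33 -> window=[33] (not full yet)
step 2: append 18 -> window=[33, 18] (not full yet)
step 3: append 66 -> window=[33, 18, 66] -> max=66
step 4: append 9 -> window=[18, 66, 9] -> max=66
step 5: append 7 -> window=[66, 9, 7] -> max=66
step 6: append 55 -> window=[9, 7, 55] -> max=55
step 7: append 26 -> window=[7, 55, 26] -> max=55
step 8: append 52 -> window=[55, 26, 52] -> max=55
step 9: append 26 -> window=[26, 52, 26] -> max=52
Recorded maximums: 66 66 66 55 55 55 52
Changes between consecutive maximums: 2

Answer: 2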